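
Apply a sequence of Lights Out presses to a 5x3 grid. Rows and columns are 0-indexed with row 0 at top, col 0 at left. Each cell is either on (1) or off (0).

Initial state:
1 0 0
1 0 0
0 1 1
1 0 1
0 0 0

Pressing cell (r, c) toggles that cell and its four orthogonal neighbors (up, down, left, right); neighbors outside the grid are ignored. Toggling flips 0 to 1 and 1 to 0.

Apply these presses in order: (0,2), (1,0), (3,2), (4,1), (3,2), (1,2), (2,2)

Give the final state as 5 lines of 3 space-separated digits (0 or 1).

Answer: 0 1 0
0 0 1
1 0 1
1 1 0
1 1 1

Derivation:
After press 1 at (0,2):
1 1 1
1 0 1
0 1 1
1 0 1
0 0 0

After press 2 at (1,0):
0 1 1
0 1 1
1 1 1
1 0 1
0 0 0

After press 3 at (3,2):
0 1 1
0 1 1
1 1 0
1 1 0
0 0 1

After press 4 at (4,1):
0 1 1
0 1 1
1 1 0
1 0 0
1 1 0

After press 5 at (3,2):
0 1 1
0 1 1
1 1 1
1 1 1
1 1 1

After press 6 at (1,2):
0 1 0
0 0 0
1 1 0
1 1 1
1 1 1

After press 7 at (2,2):
0 1 0
0 0 1
1 0 1
1 1 0
1 1 1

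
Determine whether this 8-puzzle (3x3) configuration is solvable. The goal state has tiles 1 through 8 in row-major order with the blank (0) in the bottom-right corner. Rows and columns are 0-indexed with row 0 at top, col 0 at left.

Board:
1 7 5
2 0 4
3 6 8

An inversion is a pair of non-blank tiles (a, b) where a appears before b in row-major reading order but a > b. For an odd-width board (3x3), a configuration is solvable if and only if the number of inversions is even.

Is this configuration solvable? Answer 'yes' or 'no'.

Inversions (pairs i<j in row-major order where tile[i] > tile[j] > 0): 9
9 is odd, so the puzzle is not solvable.

Answer: no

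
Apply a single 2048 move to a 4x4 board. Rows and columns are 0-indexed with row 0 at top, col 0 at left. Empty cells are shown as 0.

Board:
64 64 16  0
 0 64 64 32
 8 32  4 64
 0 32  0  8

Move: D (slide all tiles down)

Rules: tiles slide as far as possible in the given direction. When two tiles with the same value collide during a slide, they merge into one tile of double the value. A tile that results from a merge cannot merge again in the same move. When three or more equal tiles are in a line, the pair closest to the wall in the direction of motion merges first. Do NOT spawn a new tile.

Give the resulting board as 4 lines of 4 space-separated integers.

Slide down:
col 0: [64, 0, 8, 0] -> [0, 0, 64, 8]
col 1: [64, 64, 32, 32] -> [0, 0, 128, 64]
col 2: [16, 64, 4, 0] -> [0, 16, 64, 4]
col 3: [0, 32, 64, 8] -> [0, 32, 64, 8]

Answer:   0   0   0   0
  0   0  16  32
 64 128  64  64
  8  64   4   8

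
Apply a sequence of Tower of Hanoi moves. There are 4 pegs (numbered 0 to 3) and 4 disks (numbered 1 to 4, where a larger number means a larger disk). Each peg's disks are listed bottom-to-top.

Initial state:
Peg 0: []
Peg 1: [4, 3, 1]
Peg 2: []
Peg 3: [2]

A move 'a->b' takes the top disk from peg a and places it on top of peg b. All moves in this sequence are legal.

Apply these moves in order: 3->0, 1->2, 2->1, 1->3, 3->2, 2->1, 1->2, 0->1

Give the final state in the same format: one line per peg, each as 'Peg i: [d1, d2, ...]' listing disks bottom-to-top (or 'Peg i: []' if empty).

Answer: Peg 0: []
Peg 1: [4, 3, 2]
Peg 2: [1]
Peg 3: []

Derivation:
After move 1 (3->0):
Peg 0: [2]
Peg 1: [4, 3, 1]
Peg 2: []
Peg 3: []

After move 2 (1->2):
Peg 0: [2]
Peg 1: [4, 3]
Peg 2: [1]
Peg 3: []

After move 3 (2->1):
Peg 0: [2]
Peg 1: [4, 3, 1]
Peg 2: []
Peg 3: []

After move 4 (1->3):
Peg 0: [2]
Peg 1: [4, 3]
Peg 2: []
Peg 3: [1]

After move 5 (3->2):
Peg 0: [2]
Peg 1: [4, 3]
Peg 2: [1]
Peg 3: []

After move 6 (2->1):
Peg 0: [2]
Peg 1: [4, 3, 1]
Peg 2: []
Peg 3: []

After move 7 (1->2):
Peg 0: [2]
Peg 1: [4, 3]
Peg 2: [1]
Peg 3: []

After move 8 (0->1):
Peg 0: []
Peg 1: [4, 3, 2]
Peg 2: [1]
Peg 3: []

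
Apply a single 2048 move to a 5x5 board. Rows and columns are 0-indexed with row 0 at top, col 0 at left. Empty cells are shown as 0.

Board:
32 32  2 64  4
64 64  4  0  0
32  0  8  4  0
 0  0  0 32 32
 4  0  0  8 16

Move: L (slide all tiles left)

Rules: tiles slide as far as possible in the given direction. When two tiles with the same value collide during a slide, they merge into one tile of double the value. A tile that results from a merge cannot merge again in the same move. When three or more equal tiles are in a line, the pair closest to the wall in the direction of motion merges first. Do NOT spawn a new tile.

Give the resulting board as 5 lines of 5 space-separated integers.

Answer:  64   2  64   4   0
128   4   0   0   0
 32   8   4   0   0
 64   0   0   0   0
  4   8  16   0   0

Derivation:
Slide left:
row 0: [32, 32, 2, 64, 4] -> [64, 2, 64, 4, 0]
row 1: [64, 64, 4, 0, 0] -> [128, 4, 0, 0, 0]
row 2: [32, 0, 8, 4, 0] -> [32, 8, 4, 0, 0]
row 3: [0, 0, 0, 32, 32] -> [64, 0, 0, 0, 0]
row 4: [4, 0, 0, 8, 16] -> [4, 8, 16, 0, 0]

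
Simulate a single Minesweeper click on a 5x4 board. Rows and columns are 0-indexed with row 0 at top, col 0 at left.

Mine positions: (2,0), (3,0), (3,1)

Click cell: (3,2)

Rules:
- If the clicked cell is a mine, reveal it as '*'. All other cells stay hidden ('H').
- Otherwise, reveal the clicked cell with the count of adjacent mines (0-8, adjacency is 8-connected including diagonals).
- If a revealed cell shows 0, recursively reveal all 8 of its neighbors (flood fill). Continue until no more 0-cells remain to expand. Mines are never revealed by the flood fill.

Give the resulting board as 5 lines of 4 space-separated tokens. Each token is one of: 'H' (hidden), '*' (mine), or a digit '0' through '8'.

H H H H
H H H H
H H H H
H H 1 H
H H H H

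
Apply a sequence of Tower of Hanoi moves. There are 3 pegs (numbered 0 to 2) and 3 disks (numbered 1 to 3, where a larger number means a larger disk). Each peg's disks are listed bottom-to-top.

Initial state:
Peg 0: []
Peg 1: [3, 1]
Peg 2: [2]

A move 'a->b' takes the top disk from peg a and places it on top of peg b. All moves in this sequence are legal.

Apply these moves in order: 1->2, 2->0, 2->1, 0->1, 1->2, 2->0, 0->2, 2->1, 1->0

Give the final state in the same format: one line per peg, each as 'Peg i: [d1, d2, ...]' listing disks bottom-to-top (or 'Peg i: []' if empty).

Answer: Peg 0: [1]
Peg 1: [3, 2]
Peg 2: []

Derivation:
After move 1 (1->2):
Peg 0: []
Peg 1: [3]
Peg 2: [2, 1]

After move 2 (2->0):
Peg 0: [1]
Peg 1: [3]
Peg 2: [2]

After move 3 (2->1):
Peg 0: [1]
Peg 1: [3, 2]
Peg 2: []

After move 4 (0->1):
Peg 0: []
Peg 1: [3, 2, 1]
Peg 2: []

After move 5 (1->2):
Peg 0: []
Peg 1: [3, 2]
Peg 2: [1]

After move 6 (2->0):
Peg 0: [1]
Peg 1: [3, 2]
Peg 2: []

After move 7 (0->2):
Peg 0: []
Peg 1: [3, 2]
Peg 2: [1]

After move 8 (2->1):
Peg 0: []
Peg 1: [3, 2, 1]
Peg 2: []

After move 9 (1->0):
Peg 0: [1]
Peg 1: [3, 2]
Peg 2: []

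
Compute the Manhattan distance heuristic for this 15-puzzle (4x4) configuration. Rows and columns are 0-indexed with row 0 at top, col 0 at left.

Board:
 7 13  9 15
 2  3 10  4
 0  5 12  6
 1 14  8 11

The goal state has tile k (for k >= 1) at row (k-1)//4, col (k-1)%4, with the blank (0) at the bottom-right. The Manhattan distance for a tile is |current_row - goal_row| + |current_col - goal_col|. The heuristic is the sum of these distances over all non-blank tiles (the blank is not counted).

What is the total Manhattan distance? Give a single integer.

Tile 7: at (0,0), goal (1,2), distance |0-1|+|0-2| = 3
Tile 13: at (0,1), goal (3,0), distance |0-3|+|1-0| = 4
Tile 9: at (0,2), goal (2,0), distance |0-2|+|2-0| = 4
Tile 15: at (0,3), goal (3,2), distance |0-3|+|3-2| = 4
Tile 2: at (1,0), goal (0,1), distance |1-0|+|0-1| = 2
Tile 3: at (1,1), goal (0,2), distance |1-0|+|1-2| = 2
Tile 10: at (1,2), goal (2,1), distance |1-2|+|2-1| = 2
Tile 4: at (1,3), goal (0,3), distance |1-0|+|3-3| = 1
Tile 5: at (2,1), goal (1,0), distance |2-1|+|1-0| = 2
Tile 12: at (2,2), goal (2,3), distance |2-2|+|2-3| = 1
Tile 6: at (2,3), goal (1,1), distance |2-1|+|3-1| = 3
Tile 1: at (3,0), goal (0,0), distance |3-0|+|0-0| = 3
Tile 14: at (3,1), goal (3,1), distance |3-3|+|1-1| = 0
Tile 8: at (3,2), goal (1,3), distance |3-1|+|2-3| = 3
Tile 11: at (3,3), goal (2,2), distance |3-2|+|3-2| = 2
Sum: 3 + 4 + 4 + 4 + 2 + 2 + 2 + 1 + 2 + 1 + 3 + 3 + 0 + 3 + 2 = 36

Answer: 36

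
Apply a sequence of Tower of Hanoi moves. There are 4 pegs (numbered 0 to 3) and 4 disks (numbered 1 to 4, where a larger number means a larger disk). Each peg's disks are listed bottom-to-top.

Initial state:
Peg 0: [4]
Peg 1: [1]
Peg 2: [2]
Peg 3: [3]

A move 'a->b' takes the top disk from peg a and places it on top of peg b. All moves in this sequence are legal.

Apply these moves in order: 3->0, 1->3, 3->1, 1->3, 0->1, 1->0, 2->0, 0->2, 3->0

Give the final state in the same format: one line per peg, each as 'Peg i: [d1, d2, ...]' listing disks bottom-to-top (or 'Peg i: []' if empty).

After move 1 (3->0):
Peg 0: [4, 3]
Peg 1: [1]
Peg 2: [2]
Peg 3: []

After move 2 (1->3):
Peg 0: [4, 3]
Peg 1: []
Peg 2: [2]
Peg 3: [1]

After move 3 (3->1):
Peg 0: [4, 3]
Peg 1: [1]
Peg 2: [2]
Peg 3: []

After move 4 (1->3):
Peg 0: [4, 3]
Peg 1: []
Peg 2: [2]
Peg 3: [1]

After move 5 (0->1):
Peg 0: [4]
Peg 1: [3]
Peg 2: [2]
Peg 3: [1]

After move 6 (1->0):
Peg 0: [4, 3]
Peg 1: []
Peg 2: [2]
Peg 3: [1]

After move 7 (2->0):
Peg 0: [4, 3, 2]
Peg 1: []
Peg 2: []
Peg 3: [1]

After move 8 (0->2):
Peg 0: [4, 3]
Peg 1: []
Peg 2: [2]
Peg 3: [1]

After move 9 (3->0):
Peg 0: [4, 3, 1]
Peg 1: []
Peg 2: [2]
Peg 3: []

Answer: Peg 0: [4, 3, 1]
Peg 1: []
Peg 2: [2]
Peg 3: []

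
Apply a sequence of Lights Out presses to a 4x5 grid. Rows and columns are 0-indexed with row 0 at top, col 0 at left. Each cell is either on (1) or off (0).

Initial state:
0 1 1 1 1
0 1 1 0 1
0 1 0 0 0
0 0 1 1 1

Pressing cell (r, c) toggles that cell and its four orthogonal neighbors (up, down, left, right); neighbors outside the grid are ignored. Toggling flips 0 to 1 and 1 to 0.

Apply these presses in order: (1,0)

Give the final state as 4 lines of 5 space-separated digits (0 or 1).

After press 1 at (1,0):
1 1 1 1 1
1 0 1 0 1
1 1 0 0 0
0 0 1 1 1

Answer: 1 1 1 1 1
1 0 1 0 1
1 1 0 0 0
0 0 1 1 1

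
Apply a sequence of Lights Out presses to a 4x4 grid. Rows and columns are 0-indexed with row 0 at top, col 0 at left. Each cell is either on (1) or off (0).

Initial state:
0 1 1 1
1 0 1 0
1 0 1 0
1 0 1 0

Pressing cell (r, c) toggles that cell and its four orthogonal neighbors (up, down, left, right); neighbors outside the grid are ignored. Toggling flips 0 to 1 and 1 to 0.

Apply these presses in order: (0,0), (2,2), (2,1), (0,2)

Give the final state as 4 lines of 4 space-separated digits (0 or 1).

Answer: 1 1 0 0
0 1 1 0
0 0 1 1
1 1 0 0

Derivation:
After press 1 at (0,0):
1 0 1 1
0 0 1 0
1 0 1 0
1 0 1 0

After press 2 at (2,2):
1 0 1 1
0 0 0 0
1 1 0 1
1 0 0 0

After press 3 at (2,1):
1 0 1 1
0 1 0 0
0 0 1 1
1 1 0 0

After press 4 at (0,2):
1 1 0 0
0 1 1 0
0 0 1 1
1 1 0 0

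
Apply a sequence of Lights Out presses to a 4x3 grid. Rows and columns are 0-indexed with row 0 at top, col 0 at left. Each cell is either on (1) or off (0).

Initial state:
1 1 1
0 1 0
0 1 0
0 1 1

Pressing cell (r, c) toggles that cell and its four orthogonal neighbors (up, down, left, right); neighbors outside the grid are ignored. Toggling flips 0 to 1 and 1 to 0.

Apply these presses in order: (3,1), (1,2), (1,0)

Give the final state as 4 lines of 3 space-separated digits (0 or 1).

After press 1 at (3,1):
1 1 1
0 1 0
0 0 0
1 0 0

After press 2 at (1,2):
1 1 0
0 0 1
0 0 1
1 0 0

After press 3 at (1,0):
0 1 0
1 1 1
1 0 1
1 0 0

Answer: 0 1 0
1 1 1
1 0 1
1 0 0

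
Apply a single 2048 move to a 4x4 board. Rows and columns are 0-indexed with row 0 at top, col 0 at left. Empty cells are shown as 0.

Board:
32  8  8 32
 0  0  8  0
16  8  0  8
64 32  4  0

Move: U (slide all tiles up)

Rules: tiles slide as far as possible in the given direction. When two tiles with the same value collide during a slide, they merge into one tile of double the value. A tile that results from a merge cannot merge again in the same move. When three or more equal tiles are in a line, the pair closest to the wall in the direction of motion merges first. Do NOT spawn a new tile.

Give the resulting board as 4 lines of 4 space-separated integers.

Slide up:
col 0: [32, 0, 16, 64] -> [32, 16, 64, 0]
col 1: [8, 0, 8, 32] -> [16, 32, 0, 0]
col 2: [8, 8, 0, 4] -> [16, 4, 0, 0]
col 3: [32, 0, 8, 0] -> [32, 8, 0, 0]

Answer: 32 16 16 32
16 32  4  8
64  0  0  0
 0  0  0  0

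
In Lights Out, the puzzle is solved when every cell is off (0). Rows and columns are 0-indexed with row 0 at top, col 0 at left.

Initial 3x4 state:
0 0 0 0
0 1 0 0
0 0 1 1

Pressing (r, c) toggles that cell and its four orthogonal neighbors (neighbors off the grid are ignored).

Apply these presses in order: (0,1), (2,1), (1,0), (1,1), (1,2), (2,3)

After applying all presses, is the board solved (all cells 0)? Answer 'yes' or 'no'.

After press 1 at (0,1):
1 1 1 0
0 0 0 0
0 0 1 1

After press 2 at (2,1):
1 1 1 0
0 1 0 0
1 1 0 1

After press 3 at (1,0):
0 1 1 0
1 0 0 0
0 1 0 1

After press 4 at (1,1):
0 0 1 0
0 1 1 0
0 0 0 1

After press 5 at (1,2):
0 0 0 0
0 0 0 1
0 0 1 1

After press 6 at (2,3):
0 0 0 0
0 0 0 0
0 0 0 0

Lights still on: 0

Answer: yes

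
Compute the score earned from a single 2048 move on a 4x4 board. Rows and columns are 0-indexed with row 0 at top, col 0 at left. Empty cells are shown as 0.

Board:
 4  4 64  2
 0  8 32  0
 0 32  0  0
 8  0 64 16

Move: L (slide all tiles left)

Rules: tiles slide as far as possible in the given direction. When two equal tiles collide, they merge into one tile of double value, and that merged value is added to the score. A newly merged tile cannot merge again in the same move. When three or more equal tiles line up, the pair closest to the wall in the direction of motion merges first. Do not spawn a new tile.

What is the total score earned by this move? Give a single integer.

Answer: 8

Derivation:
Slide left:
row 0: [4, 4, 64, 2] -> [8, 64, 2, 0]  score +8 (running 8)
row 1: [0, 8, 32, 0] -> [8, 32, 0, 0]  score +0 (running 8)
row 2: [0, 32, 0, 0] -> [32, 0, 0, 0]  score +0 (running 8)
row 3: [8, 0, 64, 16] -> [8, 64, 16, 0]  score +0 (running 8)
Board after move:
 8 64  2  0
 8 32  0  0
32  0  0  0
 8 64 16  0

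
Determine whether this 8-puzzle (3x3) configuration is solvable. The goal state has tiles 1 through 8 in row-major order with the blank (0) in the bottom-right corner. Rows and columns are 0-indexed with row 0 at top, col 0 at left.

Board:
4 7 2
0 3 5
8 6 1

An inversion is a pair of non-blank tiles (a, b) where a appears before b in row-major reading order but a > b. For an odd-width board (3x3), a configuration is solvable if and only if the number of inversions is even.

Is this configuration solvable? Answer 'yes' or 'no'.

Answer: yes

Derivation:
Inversions (pairs i<j in row-major order where tile[i] > tile[j] > 0): 14
14 is even, so the puzzle is solvable.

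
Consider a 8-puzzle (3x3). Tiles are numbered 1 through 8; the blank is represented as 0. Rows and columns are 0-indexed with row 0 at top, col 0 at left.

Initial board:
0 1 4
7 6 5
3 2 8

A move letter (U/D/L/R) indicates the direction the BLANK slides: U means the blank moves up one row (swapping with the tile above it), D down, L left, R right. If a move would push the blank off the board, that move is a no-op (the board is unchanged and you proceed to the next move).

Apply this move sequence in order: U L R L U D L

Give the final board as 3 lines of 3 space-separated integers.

Answer: 7 1 4
0 6 5
3 2 8

Derivation:
After move 1 (U):
0 1 4
7 6 5
3 2 8

After move 2 (L):
0 1 4
7 6 5
3 2 8

After move 3 (R):
1 0 4
7 6 5
3 2 8

After move 4 (L):
0 1 4
7 6 5
3 2 8

After move 5 (U):
0 1 4
7 6 5
3 2 8

After move 6 (D):
7 1 4
0 6 5
3 2 8

After move 7 (L):
7 1 4
0 6 5
3 2 8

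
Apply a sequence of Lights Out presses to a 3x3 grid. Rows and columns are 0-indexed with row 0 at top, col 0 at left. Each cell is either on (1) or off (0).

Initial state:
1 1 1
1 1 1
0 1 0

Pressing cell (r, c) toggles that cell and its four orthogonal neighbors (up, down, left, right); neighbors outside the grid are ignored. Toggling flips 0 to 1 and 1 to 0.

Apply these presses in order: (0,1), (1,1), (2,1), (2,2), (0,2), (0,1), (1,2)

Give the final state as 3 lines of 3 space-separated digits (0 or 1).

Answer: 1 1 1
0 0 1
1 0 1

Derivation:
After press 1 at (0,1):
0 0 0
1 0 1
0 1 0

After press 2 at (1,1):
0 1 0
0 1 0
0 0 0

After press 3 at (2,1):
0 1 0
0 0 0
1 1 1

After press 4 at (2,2):
0 1 0
0 0 1
1 0 0

After press 5 at (0,2):
0 0 1
0 0 0
1 0 0

After press 6 at (0,1):
1 1 0
0 1 0
1 0 0

After press 7 at (1,2):
1 1 1
0 0 1
1 0 1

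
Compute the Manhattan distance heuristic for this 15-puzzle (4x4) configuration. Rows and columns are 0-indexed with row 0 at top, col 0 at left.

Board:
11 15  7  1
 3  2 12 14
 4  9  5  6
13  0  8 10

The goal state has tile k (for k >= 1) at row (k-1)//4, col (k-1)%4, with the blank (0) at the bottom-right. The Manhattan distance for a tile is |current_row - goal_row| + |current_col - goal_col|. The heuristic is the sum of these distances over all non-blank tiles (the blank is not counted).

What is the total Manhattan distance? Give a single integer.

Tile 11: (0,0)->(2,2) = 4
Tile 15: (0,1)->(3,2) = 4
Tile 7: (0,2)->(1,2) = 1
Tile 1: (0,3)->(0,0) = 3
Tile 3: (1,0)->(0,2) = 3
Tile 2: (1,1)->(0,1) = 1
Tile 12: (1,2)->(2,3) = 2
Tile 14: (1,3)->(3,1) = 4
Tile 4: (2,0)->(0,3) = 5
Tile 9: (2,1)->(2,0) = 1
Tile 5: (2,2)->(1,0) = 3
Tile 6: (2,3)->(1,1) = 3
Tile 13: (3,0)->(3,0) = 0
Tile 8: (3,2)->(1,3) = 3
Tile 10: (3,3)->(2,1) = 3
Sum: 4 + 4 + 1 + 3 + 3 + 1 + 2 + 4 + 5 + 1 + 3 + 3 + 0 + 3 + 3 = 40

Answer: 40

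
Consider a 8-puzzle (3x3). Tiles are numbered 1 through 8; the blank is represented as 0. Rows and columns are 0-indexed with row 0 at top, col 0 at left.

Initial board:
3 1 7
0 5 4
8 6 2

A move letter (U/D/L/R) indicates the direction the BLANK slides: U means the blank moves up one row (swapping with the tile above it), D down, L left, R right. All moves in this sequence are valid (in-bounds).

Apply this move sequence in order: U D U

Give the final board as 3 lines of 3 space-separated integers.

Answer: 0 1 7
3 5 4
8 6 2

Derivation:
After move 1 (U):
0 1 7
3 5 4
8 6 2

After move 2 (D):
3 1 7
0 5 4
8 6 2

After move 3 (U):
0 1 7
3 5 4
8 6 2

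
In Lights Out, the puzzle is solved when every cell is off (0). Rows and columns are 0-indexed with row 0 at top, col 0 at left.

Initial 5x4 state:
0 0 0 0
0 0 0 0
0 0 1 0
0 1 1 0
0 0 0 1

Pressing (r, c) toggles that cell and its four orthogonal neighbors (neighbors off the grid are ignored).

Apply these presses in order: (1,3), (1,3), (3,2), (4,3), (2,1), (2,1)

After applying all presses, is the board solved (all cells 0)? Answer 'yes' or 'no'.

After press 1 at (1,3):
0 0 0 1
0 0 1 1
0 0 1 1
0 1 1 0
0 0 0 1

After press 2 at (1,3):
0 0 0 0
0 0 0 0
0 0 1 0
0 1 1 0
0 0 0 1

After press 3 at (3,2):
0 0 0 0
0 0 0 0
0 0 0 0
0 0 0 1
0 0 1 1

After press 4 at (4,3):
0 0 0 0
0 0 0 0
0 0 0 0
0 0 0 0
0 0 0 0

After press 5 at (2,1):
0 0 0 0
0 1 0 0
1 1 1 0
0 1 0 0
0 0 0 0

After press 6 at (2,1):
0 0 0 0
0 0 0 0
0 0 0 0
0 0 0 0
0 0 0 0

Lights still on: 0

Answer: yes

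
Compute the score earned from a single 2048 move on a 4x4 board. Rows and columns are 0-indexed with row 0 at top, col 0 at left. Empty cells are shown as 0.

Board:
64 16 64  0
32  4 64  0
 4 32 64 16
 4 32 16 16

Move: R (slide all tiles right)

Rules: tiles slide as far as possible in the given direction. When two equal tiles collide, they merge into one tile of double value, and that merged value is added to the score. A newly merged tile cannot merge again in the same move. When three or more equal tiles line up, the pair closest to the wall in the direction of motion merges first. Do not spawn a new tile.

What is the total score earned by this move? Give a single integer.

Answer: 32

Derivation:
Slide right:
row 0: [64, 16, 64, 0] -> [0, 64, 16, 64]  score +0 (running 0)
row 1: [32, 4, 64, 0] -> [0, 32, 4, 64]  score +0 (running 0)
row 2: [4, 32, 64, 16] -> [4, 32, 64, 16]  score +0 (running 0)
row 3: [4, 32, 16, 16] -> [0, 4, 32, 32]  score +32 (running 32)
Board after move:
 0 64 16 64
 0 32  4 64
 4 32 64 16
 0  4 32 32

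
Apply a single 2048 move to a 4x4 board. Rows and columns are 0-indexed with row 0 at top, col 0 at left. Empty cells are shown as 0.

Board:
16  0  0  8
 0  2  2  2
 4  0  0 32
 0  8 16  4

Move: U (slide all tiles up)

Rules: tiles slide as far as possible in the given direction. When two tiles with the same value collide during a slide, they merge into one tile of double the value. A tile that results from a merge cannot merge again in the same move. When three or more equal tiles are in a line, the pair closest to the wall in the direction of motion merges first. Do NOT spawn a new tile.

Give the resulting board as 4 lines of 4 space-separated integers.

Answer: 16  2  2  8
 4  8 16  2
 0  0  0 32
 0  0  0  4

Derivation:
Slide up:
col 0: [16, 0, 4, 0] -> [16, 4, 0, 0]
col 1: [0, 2, 0, 8] -> [2, 8, 0, 0]
col 2: [0, 2, 0, 16] -> [2, 16, 0, 0]
col 3: [8, 2, 32, 4] -> [8, 2, 32, 4]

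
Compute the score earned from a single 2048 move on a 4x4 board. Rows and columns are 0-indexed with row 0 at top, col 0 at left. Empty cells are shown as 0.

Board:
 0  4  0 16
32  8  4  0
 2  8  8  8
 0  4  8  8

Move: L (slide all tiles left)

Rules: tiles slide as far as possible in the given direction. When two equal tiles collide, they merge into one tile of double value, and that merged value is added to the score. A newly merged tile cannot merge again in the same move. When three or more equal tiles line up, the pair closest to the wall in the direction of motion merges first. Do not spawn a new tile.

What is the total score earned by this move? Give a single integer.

Answer: 32

Derivation:
Slide left:
row 0: [0, 4, 0, 16] -> [4, 16, 0, 0]  score +0 (running 0)
row 1: [32, 8, 4, 0] -> [32, 8, 4, 0]  score +0 (running 0)
row 2: [2, 8, 8, 8] -> [2, 16, 8, 0]  score +16 (running 16)
row 3: [0, 4, 8, 8] -> [4, 16, 0, 0]  score +16 (running 32)
Board after move:
 4 16  0  0
32  8  4  0
 2 16  8  0
 4 16  0  0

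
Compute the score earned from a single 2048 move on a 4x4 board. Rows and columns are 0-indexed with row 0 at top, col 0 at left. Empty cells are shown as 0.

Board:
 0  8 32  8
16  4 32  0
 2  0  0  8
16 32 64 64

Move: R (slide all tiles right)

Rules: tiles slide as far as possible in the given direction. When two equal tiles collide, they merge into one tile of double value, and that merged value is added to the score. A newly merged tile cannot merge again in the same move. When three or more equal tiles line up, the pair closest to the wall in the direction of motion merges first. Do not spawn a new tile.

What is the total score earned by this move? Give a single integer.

Slide right:
row 0: [0, 8, 32, 8] -> [0, 8, 32, 8]  score +0 (running 0)
row 1: [16, 4, 32, 0] -> [0, 16, 4, 32]  score +0 (running 0)
row 2: [2, 0, 0, 8] -> [0, 0, 2, 8]  score +0 (running 0)
row 3: [16, 32, 64, 64] -> [0, 16, 32, 128]  score +128 (running 128)
Board after move:
  0   8  32   8
  0  16   4  32
  0   0   2   8
  0  16  32 128

Answer: 128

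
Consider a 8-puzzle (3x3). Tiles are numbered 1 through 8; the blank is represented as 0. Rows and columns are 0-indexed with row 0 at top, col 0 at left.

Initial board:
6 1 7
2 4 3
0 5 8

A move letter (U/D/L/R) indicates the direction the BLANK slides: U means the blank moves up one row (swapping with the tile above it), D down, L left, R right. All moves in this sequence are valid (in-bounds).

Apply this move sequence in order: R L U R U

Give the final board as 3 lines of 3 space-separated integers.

Answer: 6 0 7
4 1 3
2 5 8

Derivation:
After move 1 (R):
6 1 7
2 4 3
5 0 8

After move 2 (L):
6 1 7
2 4 3
0 5 8

After move 3 (U):
6 1 7
0 4 3
2 5 8

After move 4 (R):
6 1 7
4 0 3
2 5 8

After move 5 (U):
6 0 7
4 1 3
2 5 8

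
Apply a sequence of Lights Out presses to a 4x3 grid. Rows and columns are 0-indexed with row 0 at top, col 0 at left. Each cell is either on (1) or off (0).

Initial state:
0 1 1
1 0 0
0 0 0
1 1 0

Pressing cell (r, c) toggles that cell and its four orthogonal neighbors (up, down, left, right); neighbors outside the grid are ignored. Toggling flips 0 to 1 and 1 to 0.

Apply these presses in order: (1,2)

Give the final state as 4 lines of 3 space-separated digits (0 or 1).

After press 1 at (1,2):
0 1 0
1 1 1
0 0 1
1 1 0

Answer: 0 1 0
1 1 1
0 0 1
1 1 0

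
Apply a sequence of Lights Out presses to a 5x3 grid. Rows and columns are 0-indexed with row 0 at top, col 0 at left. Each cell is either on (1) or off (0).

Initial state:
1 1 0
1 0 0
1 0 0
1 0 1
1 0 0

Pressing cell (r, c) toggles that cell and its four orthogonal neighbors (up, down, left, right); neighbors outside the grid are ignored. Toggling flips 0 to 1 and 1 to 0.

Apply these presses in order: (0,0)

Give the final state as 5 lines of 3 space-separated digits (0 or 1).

After press 1 at (0,0):
0 0 0
0 0 0
1 0 0
1 0 1
1 0 0

Answer: 0 0 0
0 0 0
1 0 0
1 0 1
1 0 0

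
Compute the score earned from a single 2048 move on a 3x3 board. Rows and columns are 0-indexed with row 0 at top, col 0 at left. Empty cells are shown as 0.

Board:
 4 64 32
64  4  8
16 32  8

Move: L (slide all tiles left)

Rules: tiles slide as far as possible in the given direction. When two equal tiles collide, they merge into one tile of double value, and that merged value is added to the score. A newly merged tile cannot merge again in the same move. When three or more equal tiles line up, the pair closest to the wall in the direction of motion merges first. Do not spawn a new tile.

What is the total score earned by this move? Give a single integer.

Answer: 0

Derivation:
Slide left:
row 0: [4, 64, 32] -> [4, 64, 32]  score +0 (running 0)
row 1: [64, 4, 8] -> [64, 4, 8]  score +0 (running 0)
row 2: [16, 32, 8] -> [16, 32, 8]  score +0 (running 0)
Board after move:
 4 64 32
64  4  8
16 32  8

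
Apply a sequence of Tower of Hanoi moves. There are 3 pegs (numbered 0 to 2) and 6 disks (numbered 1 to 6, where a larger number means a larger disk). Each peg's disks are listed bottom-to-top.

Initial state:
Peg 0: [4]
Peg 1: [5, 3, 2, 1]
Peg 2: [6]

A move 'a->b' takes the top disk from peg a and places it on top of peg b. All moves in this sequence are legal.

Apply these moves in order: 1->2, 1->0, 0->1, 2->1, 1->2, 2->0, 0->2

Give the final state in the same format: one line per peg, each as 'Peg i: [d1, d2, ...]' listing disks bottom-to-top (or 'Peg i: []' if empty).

After move 1 (1->2):
Peg 0: [4]
Peg 1: [5, 3, 2]
Peg 2: [6, 1]

After move 2 (1->0):
Peg 0: [4, 2]
Peg 1: [5, 3]
Peg 2: [6, 1]

After move 3 (0->1):
Peg 0: [4]
Peg 1: [5, 3, 2]
Peg 2: [6, 1]

After move 4 (2->1):
Peg 0: [4]
Peg 1: [5, 3, 2, 1]
Peg 2: [6]

After move 5 (1->2):
Peg 0: [4]
Peg 1: [5, 3, 2]
Peg 2: [6, 1]

After move 6 (2->0):
Peg 0: [4, 1]
Peg 1: [5, 3, 2]
Peg 2: [6]

After move 7 (0->2):
Peg 0: [4]
Peg 1: [5, 3, 2]
Peg 2: [6, 1]

Answer: Peg 0: [4]
Peg 1: [5, 3, 2]
Peg 2: [6, 1]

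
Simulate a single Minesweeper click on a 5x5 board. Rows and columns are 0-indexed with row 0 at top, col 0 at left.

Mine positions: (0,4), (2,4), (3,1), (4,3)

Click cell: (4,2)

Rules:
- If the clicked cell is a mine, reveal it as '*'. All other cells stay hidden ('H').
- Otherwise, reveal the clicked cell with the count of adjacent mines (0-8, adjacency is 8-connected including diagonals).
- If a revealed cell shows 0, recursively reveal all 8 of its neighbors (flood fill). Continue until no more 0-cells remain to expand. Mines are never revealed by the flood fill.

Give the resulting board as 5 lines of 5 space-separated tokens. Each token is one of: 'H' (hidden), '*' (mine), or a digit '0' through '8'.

H H H H H
H H H H H
H H H H H
H H H H H
H H 2 H H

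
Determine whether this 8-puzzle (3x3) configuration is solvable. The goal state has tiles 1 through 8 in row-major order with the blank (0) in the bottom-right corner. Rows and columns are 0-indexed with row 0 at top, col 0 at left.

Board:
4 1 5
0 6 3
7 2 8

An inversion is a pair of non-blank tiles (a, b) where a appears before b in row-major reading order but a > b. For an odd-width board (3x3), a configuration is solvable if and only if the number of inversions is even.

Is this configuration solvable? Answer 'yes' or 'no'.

Inversions (pairs i<j in row-major order where tile[i] > tile[j] > 0): 9
9 is odd, so the puzzle is not solvable.

Answer: no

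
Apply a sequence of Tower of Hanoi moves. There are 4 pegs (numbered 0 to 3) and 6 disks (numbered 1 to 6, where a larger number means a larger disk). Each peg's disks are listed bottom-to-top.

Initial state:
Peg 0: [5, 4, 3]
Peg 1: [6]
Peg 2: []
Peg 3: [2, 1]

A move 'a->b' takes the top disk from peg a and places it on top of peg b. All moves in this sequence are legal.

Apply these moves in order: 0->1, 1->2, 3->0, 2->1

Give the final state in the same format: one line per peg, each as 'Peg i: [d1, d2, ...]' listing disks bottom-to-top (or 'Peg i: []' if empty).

Answer: Peg 0: [5, 4, 1]
Peg 1: [6, 3]
Peg 2: []
Peg 3: [2]

Derivation:
After move 1 (0->1):
Peg 0: [5, 4]
Peg 1: [6, 3]
Peg 2: []
Peg 3: [2, 1]

After move 2 (1->2):
Peg 0: [5, 4]
Peg 1: [6]
Peg 2: [3]
Peg 3: [2, 1]

After move 3 (3->0):
Peg 0: [5, 4, 1]
Peg 1: [6]
Peg 2: [3]
Peg 3: [2]

After move 4 (2->1):
Peg 0: [5, 4, 1]
Peg 1: [6, 3]
Peg 2: []
Peg 3: [2]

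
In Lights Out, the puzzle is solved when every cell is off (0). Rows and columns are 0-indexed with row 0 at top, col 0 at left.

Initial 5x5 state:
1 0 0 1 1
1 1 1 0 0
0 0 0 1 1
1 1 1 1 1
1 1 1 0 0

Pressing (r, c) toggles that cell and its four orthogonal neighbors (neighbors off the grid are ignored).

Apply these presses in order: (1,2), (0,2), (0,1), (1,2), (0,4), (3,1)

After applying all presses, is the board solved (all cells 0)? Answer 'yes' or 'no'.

Answer: no

Derivation:
After press 1 at (1,2):
1 0 1 1 1
1 0 0 1 0
0 0 1 1 1
1 1 1 1 1
1 1 1 0 0

After press 2 at (0,2):
1 1 0 0 1
1 0 1 1 0
0 0 1 1 1
1 1 1 1 1
1 1 1 0 0

After press 3 at (0,1):
0 0 1 0 1
1 1 1 1 0
0 0 1 1 1
1 1 1 1 1
1 1 1 0 0

After press 4 at (1,2):
0 0 0 0 1
1 0 0 0 0
0 0 0 1 1
1 1 1 1 1
1 1 1 0 0

After press 5 at (0,4):
0 0 0 1 0
1 0 0 0 1
0 0 0 1 1
1 1 1 1 1
1 1 1 0 0

After press 6 at (3,1):
0 0 0 1 0
1 0 0 0 1
0 1 0 1 1
0 0 0 1 1
1 0 1 0 0

Lights still on: 10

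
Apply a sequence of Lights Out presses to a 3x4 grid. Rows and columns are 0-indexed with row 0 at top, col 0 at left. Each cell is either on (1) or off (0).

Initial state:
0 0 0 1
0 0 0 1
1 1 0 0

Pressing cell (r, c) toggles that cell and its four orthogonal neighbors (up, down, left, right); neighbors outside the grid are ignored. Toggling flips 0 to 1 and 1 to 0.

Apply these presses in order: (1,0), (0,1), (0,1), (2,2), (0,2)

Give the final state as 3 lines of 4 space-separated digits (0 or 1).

After press 1 at (1,0):
1 0 0 1
1 1 0 1
0 1 0 0

After press 2 at (0,1):
0 1 1 1
1 0 0 1
0 1 0 0

After press 3 at (0,1):
1 0 0 1
1 1 0 1
0 1 0 0

After press 4 at (2,2):
1 0 0 1
1 1 1 1
0 0 1 1

After press 5 at (0,2):
1 1 1 0
1 1 0 1
0 0 1 1

Answer: 1 1 1 0
1 1 0 1
0 0 1 1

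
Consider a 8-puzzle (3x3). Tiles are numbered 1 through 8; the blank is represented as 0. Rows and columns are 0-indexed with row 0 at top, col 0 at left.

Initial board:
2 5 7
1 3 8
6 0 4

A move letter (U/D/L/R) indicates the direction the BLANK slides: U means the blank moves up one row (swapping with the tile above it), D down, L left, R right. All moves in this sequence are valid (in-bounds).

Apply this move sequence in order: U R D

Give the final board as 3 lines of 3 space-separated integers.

After move 1 (U):
2 5 7
1 0 8
6 3 4

After move 2 (R):
2 5 7
1 8 0
6 3 4

After move 3 (D):
2 5 7
1 8 4
6 3 0

Answer: 2 5 7
1 8 4
6 3 0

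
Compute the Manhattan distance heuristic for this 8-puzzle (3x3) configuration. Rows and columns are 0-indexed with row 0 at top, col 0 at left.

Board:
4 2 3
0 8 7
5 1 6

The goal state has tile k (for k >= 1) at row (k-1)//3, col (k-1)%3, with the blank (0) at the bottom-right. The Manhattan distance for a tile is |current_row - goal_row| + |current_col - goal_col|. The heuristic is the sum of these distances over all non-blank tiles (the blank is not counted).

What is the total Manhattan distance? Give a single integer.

Tile 4: (0,0)->(1,0) = 1
Tile 2: (0,1)->(0,1) = 0
Tile 3: (0,2)->(0,2) = 0
Tile 8: (1,1)->(2,1) = 1
Tile 7: (1,2)->(2,0) = 3
Tile 5: (2,0)->(1,1) = 2
Tile 1: (2,1)->(0,0) = 3
Tile 6: (2,2)->(1,2) = 1
Sum: 1 + 0 + 0 + 1 + 3 + 2 + 3 + 1 = 11

Answer: 11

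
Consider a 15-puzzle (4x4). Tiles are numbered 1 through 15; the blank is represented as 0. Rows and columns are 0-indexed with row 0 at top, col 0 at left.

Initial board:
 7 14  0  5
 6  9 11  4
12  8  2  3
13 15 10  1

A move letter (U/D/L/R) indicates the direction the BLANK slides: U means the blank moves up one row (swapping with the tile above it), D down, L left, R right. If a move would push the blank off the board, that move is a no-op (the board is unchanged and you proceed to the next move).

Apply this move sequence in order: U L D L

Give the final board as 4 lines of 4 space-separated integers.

Answer:  7  9 14  5
 0  6 11  4
12  8  2  3
13 15 10  1

Derivation:
After move 1 (U):
 7 14  0  5
 6  9 11  4
12  8  2  3
13 15 10  1

After move 2 (L):
 7  0 14  5
 6  9 11  4
12  8  2  3
13 15 10  1

After move 3 (D):
 7  9 14  5
 6  0 11  4
12  8  2  3
13 15 10  1

After move 4 (L):
 7  9 14  5
 0  6 11  4
12  8  2  3
13 15 10  1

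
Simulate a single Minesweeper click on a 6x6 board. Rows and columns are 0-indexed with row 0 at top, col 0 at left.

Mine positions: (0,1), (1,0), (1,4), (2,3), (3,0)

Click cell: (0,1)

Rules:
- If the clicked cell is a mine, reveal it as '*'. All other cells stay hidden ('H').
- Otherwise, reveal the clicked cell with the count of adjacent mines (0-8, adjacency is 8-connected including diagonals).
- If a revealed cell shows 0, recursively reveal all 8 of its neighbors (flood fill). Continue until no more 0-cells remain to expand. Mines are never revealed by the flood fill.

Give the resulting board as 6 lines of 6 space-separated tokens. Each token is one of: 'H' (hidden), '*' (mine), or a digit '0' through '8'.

H * H H H H
H H H H H H
H H H H H H
H H H H H H
H H H H H H
H H H H H H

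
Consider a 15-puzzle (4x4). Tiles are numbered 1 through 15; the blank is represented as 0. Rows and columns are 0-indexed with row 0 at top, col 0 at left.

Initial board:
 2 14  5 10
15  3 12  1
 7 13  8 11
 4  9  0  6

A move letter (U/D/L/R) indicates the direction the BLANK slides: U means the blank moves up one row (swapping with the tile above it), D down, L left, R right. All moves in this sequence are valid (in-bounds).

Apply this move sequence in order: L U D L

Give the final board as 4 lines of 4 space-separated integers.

Answer:  2 14  5 10
15  3 12  1
 7 13  8 11
 0  4  9  6

Derivation:
After move 1 (L):
 2 14  5 10
15  3 12  1
 7 13  8 11
 4  0  9  6

After move 2 (U):
 2 14  5 10
15  3 12  1
 7  0  8 11
 4 13  9  6

After move 3 (D):
 2 14  5 10
15  3 12  1
 7 13  8 11
 4  0  9  6

After move 4 (L):
 2 14  5 10
15  3 12  1
 7 13  8 11
 0  4  9  6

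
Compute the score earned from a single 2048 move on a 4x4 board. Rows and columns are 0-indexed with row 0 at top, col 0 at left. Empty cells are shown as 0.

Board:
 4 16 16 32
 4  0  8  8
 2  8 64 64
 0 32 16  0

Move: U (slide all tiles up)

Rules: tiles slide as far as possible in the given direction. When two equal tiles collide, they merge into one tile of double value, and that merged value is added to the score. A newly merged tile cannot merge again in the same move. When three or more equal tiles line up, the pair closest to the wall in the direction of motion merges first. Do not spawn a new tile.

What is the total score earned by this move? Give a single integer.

Answer: 8

Derivation:
Slide up:
col 0: [4, 4, 2, 0] -> [8, 2, 0, 0]  score +8 (running 8)
col 1: [16, 0, 8, 32] -> [16, 8, 32, 0]  score +0 (running 8)
col 2: [16, 8, 64, 16] -> [16, 8, 64, 16]  score +0 (running 8)
col 3: [32, 8, 64, 0] -> [32, 8, 64, 0]  score +0 (running 8)
Board after move:
 8 16 16 32
 2  8  8  8
 0 32 64 64
 0  0 16  0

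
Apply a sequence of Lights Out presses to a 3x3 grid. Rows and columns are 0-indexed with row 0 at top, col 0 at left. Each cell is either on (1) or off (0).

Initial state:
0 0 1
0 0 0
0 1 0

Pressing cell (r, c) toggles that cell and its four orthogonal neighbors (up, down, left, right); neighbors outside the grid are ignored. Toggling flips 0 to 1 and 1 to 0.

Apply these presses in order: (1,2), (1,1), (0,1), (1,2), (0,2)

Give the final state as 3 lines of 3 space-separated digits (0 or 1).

Answer: 1 1 1
1 0 0
0 0 0

Derivation:
After press 1 at (1,2):
0 0 0
0 1 1
0 1 1

After press 2 at (1,1):
0 1 0
1 0 0
0 0 1

After press 3 at (0,1):
1 0 1
1 1 0
0 0 1

After press 4 at (1,2):
1 0 0
1 0 1
0 0 0

After press 5 at (0,2):
1 1 1
1 0 0
0 0 0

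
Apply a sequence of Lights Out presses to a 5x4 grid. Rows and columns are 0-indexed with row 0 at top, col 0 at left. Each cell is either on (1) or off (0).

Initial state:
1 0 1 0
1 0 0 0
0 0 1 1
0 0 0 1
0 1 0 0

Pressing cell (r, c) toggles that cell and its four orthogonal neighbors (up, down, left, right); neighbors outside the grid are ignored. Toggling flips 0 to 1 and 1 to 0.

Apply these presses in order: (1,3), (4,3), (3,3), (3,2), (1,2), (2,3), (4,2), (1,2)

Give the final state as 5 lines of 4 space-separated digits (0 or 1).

Answer: 1 0 1 1
1 0 1 0
0 0 1 0
0 1 1 1
0 0 1 1

Derivation:
After press 1 at (1,3):
1 0 1 1
1 0 1 1
0 0 1 0
0 0 0 1
0 1 0 0

After press 2 at (4,3):
1 0 1 1
1 0 1 1
0 0 1 0
0 0 0 0
0 1 1 1

After press 3 at (3,3):
1 0 1 1
1 0 1 1
0 0 1 1
0 0 1 1
0 1 1 0

After press 4 at (3,2):
1 0 1 1
1 0 1 1
0 0 0 1
0 1 0 0
0 1 0 0

After press 5 at (1,2):
1 0 0 1
1 1 0 0
0 0 1 1
0 1 0 0
0 1 0 0

After press 6 at (2,3):
1 0 0 1
1 1 0 1
0 0 0 0
0 1 0 1
0 1 0 0

After press 7 at (4,2):
1 0 0 1
1 1 0 1
0 0 0 0
0 1 1 1
0 0 1 1

After press 8 at (1,2):
1 0 1 1
1 0 1 0
0 0 1 0
0 1 1 1
0 0 1 1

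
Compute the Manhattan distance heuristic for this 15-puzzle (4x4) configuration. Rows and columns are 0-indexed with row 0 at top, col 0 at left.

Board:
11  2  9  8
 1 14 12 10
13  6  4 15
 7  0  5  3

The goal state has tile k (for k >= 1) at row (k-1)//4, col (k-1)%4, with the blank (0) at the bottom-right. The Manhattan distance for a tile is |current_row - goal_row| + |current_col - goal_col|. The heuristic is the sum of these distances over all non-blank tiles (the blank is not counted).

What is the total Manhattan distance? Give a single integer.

Answer: 36

Derivation:
Tile 11: at (0,0), goal (2,2), distance |0-2|+|0-2| = 4
Tile 2: at (0,1), goal (0,1), distance |0-0|+|1-1| = 0
Tile 9: at (0,2), goal (2,0), distance |0-2|+|2-0| = 4
Tile 8: at (0,3), goal (1,3), distance |0-1|+|3-3| = 1
Tile 1: at (1,0), goal (0,0), distance |1-0|+|0-0| = 1
Tile 14: at (1,1), goal (3,1), distance |1-3|+|1-1| = 2
Tile 12: at (1,2), goal (2,3), distance |1-2|+|2-3| = 2
Tile 10: at (1,3), goal (2,1), distance |1-2|+|3-1| = 3
Tile 13: at (2,0), goal (3,0), distance |2-3|+|0-0| = 1
Tile 6: at (2,1), goal (1,1), distance |2-1|+|1-1| = 1
Tile 4: at (2,2), goal (0,3), distance |2-0|+|2-3| = 3
Tile 15: at (2,3), goal (3,2), distance |2-3|+|3-2| = 2
Tile 7: at (3,0), goal (1,2), distance |3-1|+|0-2| = 4
Tile 5: at (3,2), goal (1,0), distance |3-1|+|2-0| = 4
Tile 3: at (3,3), goal (0,2), distance |3-0|+|3-2| = 4
Sum: 4 + 0 + 4 + 1 + 1 + 2 + 2 + 3 + 1 + 1 + 3 + 2 + 4 + 4 + 4 = 36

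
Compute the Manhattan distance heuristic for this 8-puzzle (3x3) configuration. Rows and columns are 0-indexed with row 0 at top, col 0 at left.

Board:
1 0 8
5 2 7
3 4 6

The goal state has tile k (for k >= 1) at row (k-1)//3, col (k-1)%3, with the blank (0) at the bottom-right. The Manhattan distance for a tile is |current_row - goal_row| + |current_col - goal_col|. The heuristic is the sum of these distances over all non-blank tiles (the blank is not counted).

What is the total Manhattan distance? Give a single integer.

Answer: 15

Derivation:
Tile 1: at (0,0), goal (0,0), distance |0-0|+|0-0| = 0
Tile 8: at (0,2), goal (2,1), distance |0-2|+|2-1| = 3
Tile 5: at (1,0), goal (1,1), distance |1-1|+|0-1| = 1
Tile 2: at (1,1), goal (0,1), distance |1-0|+|1-1| = 1
Tile 7: at (1,2), goal (2,0), distance |1-2|+|2-0| = 3
Tile 3: at (2,0), goal (0,2), distance |2-0|+|0-2| = 4
Tile 4: at (2,1), goal (1,0), distance |2-1|+|1-0| = 2
Tile 6: at (2,2), goal (1,2), distance |2-1|+|2-2| = 1
Sum: 0 + 3 + 1 + 1 + 3 + 4 + 2 + 1 = 15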